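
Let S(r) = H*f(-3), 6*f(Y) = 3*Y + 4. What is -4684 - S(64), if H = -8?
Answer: -14072/3 ≈ -4690.7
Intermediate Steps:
f(Y) = ⅔ + Y/2 (f(Y) = (3*Y + 4)/6 = (4 + 3*Y)/6 = ⅔ + Y/2)
S(r) = 20/3 (S(r) = -8*(⅔ + (½)*(-3)) = -8*(⅔ - 3/2) = -8*(-⅚) = 20/3)
-4684 - S(64) = -4684 - 1*20/3 = -4684 - 20/3 = -14072/3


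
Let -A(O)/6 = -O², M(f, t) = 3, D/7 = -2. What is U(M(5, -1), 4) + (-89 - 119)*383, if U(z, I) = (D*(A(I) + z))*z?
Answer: -83822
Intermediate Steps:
D = -14 (D = 7*(-2) = -14)
A(O) = 6*O² (A(O) = -(-6)*O² = 6*O²)
U(z, I) = z*(-84*I² - 14*z) (U(z, I) = (-14*(6*I² + z))*z = (-14*(z + 6*I²))*z = (-84*I² - 14*z)*z = z*(-84*I² - 14*z))
U(M(5, -1), 4) + (-89 - 119)*383 = -14*3*(3 + 6*4²) + (-89 - 119)*383 = -14*3*(3 + 6*16) - 208*383 = -14*3*(3 + 96) - 79664 = -14*3*99 - 79664 = -4158 - 79664 = -83822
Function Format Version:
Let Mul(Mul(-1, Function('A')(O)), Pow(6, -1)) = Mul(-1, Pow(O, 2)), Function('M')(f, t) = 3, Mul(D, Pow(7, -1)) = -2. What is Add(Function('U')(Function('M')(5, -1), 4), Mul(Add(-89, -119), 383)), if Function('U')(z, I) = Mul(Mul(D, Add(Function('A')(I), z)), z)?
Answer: -83822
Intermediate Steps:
D = -14 (D = Mul(7, -2) = -14)
Function('A')(O) = Mul(6, Pow(O, 2)) (Function('A')(O) = Mul(-6, Mul(-1, Pow(O, 2))) = Mul(6, Pow(O, 2)))
Function('U')(z, I) = Mul(z, Add(Mul(-84, Pow(I, 2)), Mul(-14, z))) (Function('U')(z, I) = Mul(Mul(-14, Add(Mul(6, Pow(I, 2)), z)), z) = Mul(Mul(-14, Add(z, Mul(6, Pow(I, 2)))), z) = Mul(Add(Mul(-84, Pow(I, 2)), Mul(-14, z)), z) = Mul(z, Add(Mul(-84, Pow(I, 2)), Mul(-14, z))))
Add(Function('U')(Function('M')(5, -1), 4), Mul(Add(-89, -119), 383)) = Add(Mul(-14, 3, Add(3, Mul(6, Pow(4, 2)))), Mul(Add(-89, -119), 383)) = Add(Mul(-14, 3, Add(3, Mul(6, 16))), Mul(-208, 383)) = Add(Mul(-14, 3, Add(3, 96)), -79664) = Add(Mul(-14, 3, 99), -79664) = Add(-4158, -79664) = -83822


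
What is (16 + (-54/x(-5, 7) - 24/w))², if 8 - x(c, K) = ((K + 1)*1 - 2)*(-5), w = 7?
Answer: 2199289/17689 ≈ 124.33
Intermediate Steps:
x(c, K) = 3 + 5*K (x(c, K) = 8 - ((K + 1)*1 - 2)*(-5) = 8 - ((1 + K)*1 - 2)*(-5) = 8 - ((1 + K) - 2)*(-5) = 8 - (-1 + K)*(-5) = 8 - (5 - 5*K) = 8 + (-5 + 5*K) = 3 + 5*K)
(16 + (-54/x(-5, 7) - 24/w))² = (16 + (-54/(3 + 5*7) - 24/7))² = (16 + (-54/(3 + 35) - 24*⅐))² = (16 + (-54/38 - 24/7))² = (16 + (-54*1/38 - 24/7))² = (16 + (-27/19 - 24/7))² = (16 - 645/133)² = (1483/133)² = 2199289/17689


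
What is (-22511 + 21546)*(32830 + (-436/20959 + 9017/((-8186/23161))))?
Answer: -1211573793582065/171570374 ≈ -7.0617e+6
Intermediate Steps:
(-22511 + 21546)*(32830 + (-436/20959 + 9017/((-8186/23161)))) = -965*(32830 + (-436*1/20959 + 9017/((-8186*1/23161)))) = -965*(32830 + (-436/20959 + 9017/(-8186/23161))) = -965*(32830 + (-436/20959 + 9017*(-23161/8186))) = -965*(32830 + (-436/20959 - 208842737/8186)) = -965*(32830 - 4377138493879/171570374) = -965*1255516884541/171570374 = -1211573793582065/171570374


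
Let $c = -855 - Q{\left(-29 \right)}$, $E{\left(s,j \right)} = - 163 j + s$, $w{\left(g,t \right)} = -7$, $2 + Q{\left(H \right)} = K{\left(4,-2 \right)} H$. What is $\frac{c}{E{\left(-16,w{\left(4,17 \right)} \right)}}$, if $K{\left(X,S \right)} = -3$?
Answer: $- \frac{188}{225} \approx -0.83556$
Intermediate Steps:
$Q{\left(H \right)} = -2 - 3 H$
$E{\left(s,j \right)} = s - 163 j$
$c = -940$ ($c = -855 - \left(-2 - -87\right) = -855 - \left(-2 + 87\right) = -855 - 85 = -940$)
$\frac{c}{E{\left(-16,w{\left(4,17 \right)} \right)}} = - \frac{940}{-16 - -1141} = - \frac{940}{-16 + 1141} = - \frac{940}{1125} = \left(-940\right) \frac{1}{1125} = - \frac{188}{225}$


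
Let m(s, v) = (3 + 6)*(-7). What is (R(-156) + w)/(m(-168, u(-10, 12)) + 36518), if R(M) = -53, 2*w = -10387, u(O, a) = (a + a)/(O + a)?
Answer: -10493/72910 ≈ -0.14392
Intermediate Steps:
u(O, a) = 2*a/(O + a) (u(O, a) = (2*a)/(O + a) = 2*a/(O + a))
w = -10387/2 (w = (½)*(-10387) = -10387/2 ≈ -5193.5)
m(s, v) = -63 (m(s, v) = 9*(-7) = -63)
(R(-156) + w)/(m(-168, u(-10, 12)) + 36518) = (-53 - 10387/2)/(-63 + 36518) = -10493/2/36455 = -10493/2*1/36455 = -10493/72910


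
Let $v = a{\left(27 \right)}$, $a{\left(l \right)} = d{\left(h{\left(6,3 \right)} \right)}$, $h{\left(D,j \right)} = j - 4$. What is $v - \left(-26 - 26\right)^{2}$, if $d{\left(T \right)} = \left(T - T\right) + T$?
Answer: $-2705$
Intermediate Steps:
$h{\left(D,j \right)} = -4 + j$ ($h{\left(D,j \right)} = j - 4 = -4 + j$)
$d{\left(T \right)} = T$ ($d{\left(T \right)} = 0 + T = T$)
$a{\left(l \right)} = -1$ ($a{\left(l \right)} = -4 + 3 = -1$)
$v = -1$
$v - \left(-26 - 26\right)^{2} = -1 - \left(-26 - 26\right)^{2} = -1 - \left(-52\right)^{2} = -1 - 2704 = -2705$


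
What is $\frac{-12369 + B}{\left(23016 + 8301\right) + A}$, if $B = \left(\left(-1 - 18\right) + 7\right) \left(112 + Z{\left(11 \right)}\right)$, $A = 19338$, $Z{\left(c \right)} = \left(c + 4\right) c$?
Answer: $- \frac{5231}{16885} \approx -0.3098$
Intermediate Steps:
$Z{\left(c \right)} = c \left(4 + c\right)$ ($Z{\left(c \right)} = \left(4 + c\right) c = c \left(4 + c\right)$)
$B = -3324$ ($B = \left(\left(-1 - 18\right) + 7\right) \left(112 + 11 \left(4 + 11\right)\right) = \left(-19 + 7\right) \left(112 + 11 \cdot 15\right) = - 12 \left(112 + 165\right) = \left(-12\right) 277 = -3324$)
$\frac{-12369 + B}{\left(23016 + 8301\right) + A} = \frac{-12369 - 3324}{\left(23016 + 8301\right) + 19338} = - \frac{15693}{31317 + 19338} = - \frac{15693}{50655} = \left(-15693\right) \frac{1}{50655} = - \frac{5231}{16885}$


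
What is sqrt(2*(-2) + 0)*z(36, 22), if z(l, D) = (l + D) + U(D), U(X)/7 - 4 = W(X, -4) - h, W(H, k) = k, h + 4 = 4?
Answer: 116*I ≈ 116.0*I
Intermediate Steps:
h = 0 (h = -4 + 4 = 0)
U(X) = 0 (U(X) = 28 + 7*(-4 - 1*0) = 28 + 7*(-4 + 0) = 28 + 7*(-4) = 28 - 28 = 0)
z(l, D) = D + l (z(l, D) = (l + D) + 0 = (D + l) + 0 = D + l)
sqrt(2*(-2) + 0)*z(36, 22) = sqrt(2*(-2) + 0)*(22 + 36) = sqrt(-4 + 0)*58 = sqrt(-4)*58 = (2*I)*58 = 116*I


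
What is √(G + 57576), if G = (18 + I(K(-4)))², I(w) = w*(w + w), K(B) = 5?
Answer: 10*√622 ≈ 249.40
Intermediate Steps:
I(w) = 2*w² (I(w) = w*(2*w) = 2*w²)
G = 4624 (G = (18 + 2*5²)² = (18 + 2*25)² = (18 + 50)² = 68² = 4624)
√(G + 57576) = √(4624 + 57576) = √62200 = 10*√622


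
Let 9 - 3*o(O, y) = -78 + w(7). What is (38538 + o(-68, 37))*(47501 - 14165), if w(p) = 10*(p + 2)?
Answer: 1284669432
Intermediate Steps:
w(p) = 20 + 10*p (w(p) = 10*(2 + p) = 20 + 10*p)
o(O, y) = -1 (o(O, y) = 3 - (-78 + (20 + 10*7))/3 = 3 - (-78 + (20 + 70))/3 = 3 - (-78 + 90)/3 = 3 - ⅓*12 = 3 - 4 = -1)
(38538 + o(-68, 37))*(47501 - 14165) = (38538 - 1)*(47501 - 14165) = 38537*33336 = 1284669432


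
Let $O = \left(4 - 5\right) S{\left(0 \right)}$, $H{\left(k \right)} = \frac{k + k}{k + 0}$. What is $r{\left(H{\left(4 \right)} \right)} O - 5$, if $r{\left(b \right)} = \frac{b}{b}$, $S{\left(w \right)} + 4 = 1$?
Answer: $-2$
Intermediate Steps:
$S{\left(w \right)} = -3$ ($S{\left(w \right)} = -4 + 1 = -3$)
$H{\left(k \right)} = 2$ ($H{\left(k \right)} = \frac{2 k}{k} = 2$)
$r{\left(b \right)} = 1$
$O = 3$ ($O = \left(4 - 5\right) \left(-3\right) = \left(-1\right) \left(-3\right) = 3$)
$r{\left(H{\left(4 \right)} \right)} O - 5 = 1 \cdot 3 - 5 = 3 - 5 = -2$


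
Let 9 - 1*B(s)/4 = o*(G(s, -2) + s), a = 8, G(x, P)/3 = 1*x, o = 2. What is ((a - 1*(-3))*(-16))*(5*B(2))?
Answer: 24640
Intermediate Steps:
G(x, P) = 3*x (G(x, P) = 3*(1*x) = 3*x)
B(s) = 36 - 32*s (B(s) = 36 - 8*(3*s + s) = 36 - 8*4*s = 36 - 32*s)
((a - 1*(-3))*(-16))*(5*B(2)) = ((8 - 1*(-3))*(-16))*(5*(36 - 32*2)) = ((8 + 3)*(-16))*(5*(36 - 64)) = (11*(-16))*(5*(-28)) = -176*(-140) = 24640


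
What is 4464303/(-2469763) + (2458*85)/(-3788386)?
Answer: -8714255284274/4678207786259 ≈ -1.8627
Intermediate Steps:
4464303/(-2469763) + (2458*85)/(-3788386) = 4464303*(-1/2469763) + 208930*(-1/3788386) = -4464303/2469763 - 104465/1894193 = -8714255284274/4678207786259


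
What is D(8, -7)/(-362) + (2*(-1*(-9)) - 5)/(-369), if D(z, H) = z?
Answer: -3829/66789 ≈ -0.057330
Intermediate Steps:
D(8, -7)/(-362) + (2*(-1*(-9)) - 5)/(-369) = 8/(-362) + (2*(-1*(-9)) - 5)/(-369) = 8*(-1/362) + (2*9 - 5)*(-1/369) = -4/181 + (18 - 5)*(-1/369) = -4/181 + 13*(-1/369) = -4/181 - 13/369 = -3829/66789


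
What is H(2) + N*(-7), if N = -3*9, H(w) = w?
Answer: 191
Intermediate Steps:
N = -27
H(2) + N*(-7) = 2 - 27*(-7) = 2 + 189 = 191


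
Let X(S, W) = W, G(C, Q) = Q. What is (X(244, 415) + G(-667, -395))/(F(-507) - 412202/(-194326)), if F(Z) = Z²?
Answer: 485815/6243964522 ≈ 7.7805e-5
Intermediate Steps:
(X(244, 415) + G(-667, -395))/(F(-507) - 412202/(-194326)) = (415 - 395)/((-507)² - 412202/(-194326)) = 20/(257049 - 412202*(-1/194326)) = 20/(257049 + 206101/97163) = 20/(24975858088/97163) = 20*(97163/24975858088) = 485815/6243964522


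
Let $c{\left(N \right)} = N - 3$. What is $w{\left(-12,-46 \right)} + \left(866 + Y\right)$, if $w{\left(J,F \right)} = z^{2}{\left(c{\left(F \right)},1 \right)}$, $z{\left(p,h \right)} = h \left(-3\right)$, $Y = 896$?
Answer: $1771$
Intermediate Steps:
$c{\left(N \right)} = -3 + N$
$z{\left(p,h \right)} = - 3 h$
$w{\left(J,F \right)} = 9$ ($w{\left(J,F \right)} = \left(\left(-3\right) 1\right)^{2} = \left(-3\right)^{2} = 9$)
$w{\left(-12,-46 \right)} + \left(866 + Y\right) = 9 + \left(866 + 896\right) = 9 + 1762 = 1771$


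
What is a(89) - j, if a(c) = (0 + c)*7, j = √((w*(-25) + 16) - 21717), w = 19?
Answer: 623 - 12*I*√154 ≈ 623.0 - 148.92*I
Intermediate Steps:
j = 12*I*√154 (j = √((19*(-25) + 16) - 21717) = √((-475 + 16) - 21717) = √(-459 - 21717) = √(-22176) = 12*I*√154 ≈ 148.92*I)
a(c) = 7*c (a(c) = c*7 = 7*c)
a(89) - j = 7*89 - 12*I*√154 = 623 - 12*I*√154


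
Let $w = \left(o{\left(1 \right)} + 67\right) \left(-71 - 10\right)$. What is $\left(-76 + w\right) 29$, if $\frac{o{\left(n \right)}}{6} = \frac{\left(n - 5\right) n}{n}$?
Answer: $-103211$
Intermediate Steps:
$o{\left(n \right)} = -30 + 6 n$ ($o{\left(n \right)} = 6 \frac{\left(n - 5\right) n}{n} = 6 \frac{\left(-5 + n\right) n}{n} = 6 \frac{n \left(-5 + n\right)}{n} = 6 \left(-5 + n\right) = -30 + 6 n$)
$w = -3483$ ($w = \left(\left(-30 + 6 \cdot 1\right) + 67\right) \left(-71 - 10\right) = \left(\left(-30 + 6\right) + 67\right) \left(-81\right) = \left(-24 + 67\right) \left(-81\right) = 43 \left(-81\right) = -3483$)
$\left(-76 + w\right) 29 = \left(-76 - 3483\right) 29 = \left(-3559\right) 29 = -103211$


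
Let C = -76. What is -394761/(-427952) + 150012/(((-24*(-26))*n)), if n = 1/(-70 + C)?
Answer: -195263588355/5563376 ≈ -35098.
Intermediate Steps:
n = -1/146 (n = 1/(-70 - 76) = 1/(-146) = -1/146 ≈ -0.0068493)
-394761/(-427952) + 150012/(((-24*(-26))*n)) = -394761/(-427952) + 150012/((-24*(-26)*(-1/146))) = -394761*(-1/427952) + 150012/((624*(-1/146))) = 394761/427952 + 150012/(-312/73) = 394761/427952 + 150012*(-73/312) = 394761/427952 - 912573/26 = -195263588355/5563376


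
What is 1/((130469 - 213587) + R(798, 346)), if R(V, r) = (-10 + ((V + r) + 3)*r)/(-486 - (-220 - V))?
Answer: -133/10955481 ≈ -1.2140e-5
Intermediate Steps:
R(V, r) = (-10 + r*(3 + V + r))/(-266 + V) (R(V, r) = (-10 + (3 + V + r)*r)/(-486 + (220 + V)) = (-10 + r*(3 + V + r))/(-266 + V))
1/((130469 - 213587) + R(798, 346)) = 1/((130469 - 213587) + (-10 + 346² + 3*346 + 798*346)/(-266 + 798)) = 1/(-83118 + (-10 + 119716 + 1038 + 276108)/532) = 1/(-83118 + (1/532)*396852) = 1/(-83118 + 99213/133) = 1/(-10955481/133) = -133/10955481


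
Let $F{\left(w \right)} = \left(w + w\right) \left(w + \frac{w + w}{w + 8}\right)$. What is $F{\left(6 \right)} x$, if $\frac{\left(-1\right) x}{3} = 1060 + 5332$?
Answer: $- \frac{11045376}{7} \approx -1.5779 \cdot 10^{6}$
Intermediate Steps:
$F{\left(w \right)} = 2 w \left(w + \frac{2 w}{8 + w}\right)$
$x = -19176$ ($x = - 3 \left(1060 + 5332\right) = \left(-3\right) 6392 = -19176$)
$F{\left(6 \right)} x = \frac{2 \cdot 6^{2} \left(10 + 6\right)}{8 + 6} \left(-19176\right) = 2 \cdot 36 \cdot \frac{1}{14} \cdot 16 \left(-19176\right) = \frac{576}{7} \left(-19176\right) = - \frac{11045376}{7}$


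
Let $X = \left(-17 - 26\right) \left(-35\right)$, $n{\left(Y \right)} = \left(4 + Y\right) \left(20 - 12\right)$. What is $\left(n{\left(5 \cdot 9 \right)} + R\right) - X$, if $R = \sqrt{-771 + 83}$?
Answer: $-1113 + 4 i \sqrt{43} \approx -1113.0 + 26.23 i$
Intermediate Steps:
$R = 4 i \sqrt{43}$ ($R = \sqrt{-688} = 4 i \sqrt{43} \approx 26.23 i$)
$n{\left(Y \right)} = 32 + 8 Y$ ($n{\left(Y \right)} = \left(4 + Y\right) 8 = 32 + 8 Y$)
$X = 1505$ ($X = \left(-43\right) \left(-35\right) = 1505$)
$\left(n{\left(5 \cdot 9 \right)} + R\right) - X = \left(\left(32 + 8 \cdot 5 \cdot 9\right) + 4 i \sqrt{43}\right) - 1505 = \left(\left(32 + 8 \cdot 45\right) + 4 i \sqrt{43}\right) - 1505 = \left(\left(32 + 360\right) + 4 i \sqrt{43}\right) - 1505 = \left(392 + 4 i \sqrt{43}\right) - 1505 = -1113 + 4 i \sqrt{43}$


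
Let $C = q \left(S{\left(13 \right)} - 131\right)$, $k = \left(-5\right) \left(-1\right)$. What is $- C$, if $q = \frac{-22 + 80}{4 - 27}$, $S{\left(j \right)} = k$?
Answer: $- \frac{7308}{23} \approx -317.74$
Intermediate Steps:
$k = 5$
$S{\left(j \right)} = 5$
$q = - \frac{58}{23}$ ($q = \frac{58}{-23} = 58 \left(- \frac{1}{23}\right) = - \frac{58}{23} \approx -2.5217$)
$C = \frac{7308}{23}$ ($C = - \frac{58 \left(5 - 131\right)}{23} = \left(- \frac{58}{23}\right) \left(-126\right) = \frac{7308}{23} \approx 317.74$)
$- C = \left(-1\right) \frac{7308}{23} = - \frac{7308}{23}$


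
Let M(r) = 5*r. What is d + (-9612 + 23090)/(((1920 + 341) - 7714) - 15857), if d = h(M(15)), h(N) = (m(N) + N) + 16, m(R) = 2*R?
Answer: 2561116/10655 ≈ 240.37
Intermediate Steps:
h(N) = 16 + 3*N (h(N) = (2*N + N) + 16 = 3*N + 16 = 16 + 3*N)
d = 241 (d = 16 + 3*(5*15) = 16 + 3*75 = 16 + 225 = 241)
d + (-9612 + 23090)/(((1920 + 341) - 7714) - 15857) = 241 + (-9612 + 23090)/(((1920 + 341) - 7714) - 15857) = 241 + 13478/((2261 - 7714) - 15857) = 241 + 13478/(-5453 - 15857) = 241 + 13478/(-21310) = 241 + 13478*(-1/21310) = 241 - 6739/10655 = 2561116/10655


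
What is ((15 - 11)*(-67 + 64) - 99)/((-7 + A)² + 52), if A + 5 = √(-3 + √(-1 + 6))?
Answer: -111/(52 + (12 - I*√(3 - √5))²) ≈ -0.56205 - 0.060389*I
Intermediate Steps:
A = -5 + √(-3 + √5) (A = -5 + √(-3 + √(-1 + 6)) = -5 + √(-3 + √5) ≈ -5.0 + 0.87403*I)
((15 - 11)*(-67 + 64) - 99)/((-7 + A)² + 52) = ((15 - 11)*(-67 + 64) - 99)/((-7 + (-5 + I*√(3 - √5)))² + 52) = (4*(-3) - 99)/((-12 + I*√(3 - √5))² + 52) = (-12 - 99)/(52 + (-12 + I*√(3 - √5))²) = -111/(52 + (-12 + I*√(3 - √5))²)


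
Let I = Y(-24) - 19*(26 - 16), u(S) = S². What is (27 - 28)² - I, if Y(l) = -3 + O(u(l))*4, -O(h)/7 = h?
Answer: 16322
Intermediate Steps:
O(h) = -7*h
Y(l) = -3 - 28*l² (Y(l) = -3 - 7*l²*4 = -3 - 28*l²)
I = -16321 (I = (-3 - 28*(-24)²) - 19*(26 - 16) = (-3 - 28*576) - 19*10 = (-3 - 16128) - 190 = -16131 - 190 = -16321)
(27 - 28)² - I = (27 - 28)² - 1*(-16321) = (-1)² + 16321 = 1 + 16321 = 16322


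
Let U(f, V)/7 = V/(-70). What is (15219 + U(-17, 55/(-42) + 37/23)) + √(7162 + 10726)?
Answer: 147015251/9660 + 4*√1118 ≈ 15353.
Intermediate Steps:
U(f, V) = -V/10 (U(f, V) = 7*(V/(-70)) = 7*(V*(-1/70)) = 7*(-V/70) = -V/10)
(15219 + U(-17, 55/(-42) + 37/23)) + √(7162 + 10726) = (15219 - (55/(-42) + 37/23)/10) + √(7162 + 10726) = (15219 - (55*(-1/42) + 37*(1/23))/10) + √17888 = (15219 - (-55/42 + 37/23)/10) + 4*√1118 = (15219 - ⅒*289/966) + 4*√1118 = (15219 - 289/9660) + 4*√1118 = 147015251/9660 + 4*√1118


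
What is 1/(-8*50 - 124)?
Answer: -1/524 ≈ -0.0019084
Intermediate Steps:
1/(-8*50 - 124) = 1/(-400 - 124) = 1/(-524) = -1/524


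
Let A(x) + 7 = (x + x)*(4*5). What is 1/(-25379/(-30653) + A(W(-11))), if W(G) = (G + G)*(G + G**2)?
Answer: -30653/2967399592 ≈ -1.0330e-5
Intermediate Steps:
W(G) = 2*G*(G + G**2) (W(G) = (2*G)*(G + G**2) = 2*G*(G + G**2))
A(x) = -7 + 40*x (A(x) = -7 + (x + x)*(4*5) = -7 + (2*x)*20 = -7 + 40*x)
1/(-25379/(-30653) + A(W(-11))) = 1/(-25379/(-30653) + (-7 + 40*(2*(-11)**2*(1 - 11)))) = 1/(-25379*(-1/30653) + (-7 + 40*(2*121*(-10)))) = 1/(25379/30653 + (-7 + 40*(-2420))) = 1/(25379/30653 + (-7 - 96800)) = 1/(25379/30653 - 96807) = 1/(-2967399592/30653) = -30653/2967399592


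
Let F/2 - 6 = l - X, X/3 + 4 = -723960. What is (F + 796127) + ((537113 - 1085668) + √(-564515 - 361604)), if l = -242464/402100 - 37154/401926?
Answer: 92753895561224334/20201805575 + I*√926119 ≈ 4.5914e+6 + 962.35*I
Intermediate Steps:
X = -2171892 (X = -12 + 3*(-723960) = -12 - 2171880 = -2171892)
l = -14049026133/20201805575 (l = -242464*1/402100 - 37154*1/401926 = -60616/100525 - 18577/200963 = -14049026133/20201805575 ≈ -0.69543)
F = 87752494151410434/20201805575 (F = 12 + 2*(-14049026133/20201805575 - 1*(-2171892)) = 12 + 2*(-14049026133/20201805575 + 2171892) = 12 + 2*(43876125864871767/20201805575) = 12 + 87752251729743534/20201805575 = 87752494151410434/20201805575 ≈ 4.3438e+6)
(F + 796127) + ((537113 - 1085668) + √(-564515 - 361604)) = (87752494151410434/20201805575 + 796127) + ((537113 - 1085668) + √(-564515 - 361604)) = 103835697018418459/20201805575 + (-548555 + √(-926119)) = 103835697018418459/20201805575 + (-548555 + I*√926119) = 92753895561224334/20201805575 + I*√926119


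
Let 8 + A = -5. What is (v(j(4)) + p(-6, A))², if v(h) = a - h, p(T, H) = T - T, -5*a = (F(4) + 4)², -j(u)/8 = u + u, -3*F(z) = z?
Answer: 7929856/2025 ≈ 3916.0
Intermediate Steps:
A = -13 (A = -8 - 5 = -13)
F(z) = -z/3
j(u) = -16*u (j(u) = -8*(u + u) = -16*u)
a = -64/45 (a = -(-⅓*4 + 4)²/5 = -(-4/3 + 4)²/5 = -(8/3)²/5 = -⅕*64/9 = -64/45 ≈ -1.4222)
p(T, H) = 0
v(h) = -64/45 - h
(v(j(4)) + p(-6, A))² = ((-64/45 - (-16)*4) + 0)² = ((-64/45 - 1*(-64)) + 0)² = ((-64/45 + 64) + 0)² = (2816/45 + 0)² = (2816/45)² = 7929856/2025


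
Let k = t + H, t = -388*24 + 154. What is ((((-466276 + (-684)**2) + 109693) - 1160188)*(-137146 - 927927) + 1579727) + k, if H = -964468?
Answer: 1117171651896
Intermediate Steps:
t = -9158 (t = -9312 + 154 = -9158)
k = -973626 (k = -9158 - 964468 = -973626)
((((-466276 + (-684)**2) + 109693) - 1160188)*(-137146 - 927927) + 1579727) + k = ((((-466276 + (-684)**2) + 109693) - 1160188)*(-137146 - 927927) + 1579727) - 973626 = ((((-466276 + 467856) + 109693) - 1160188)*(-1065073) + 1579727) - 973626 = (((1580 + 109693) - 1160188)*(-1065073) + 1579727) - 973626 = ((111273 - 1160188)*(-1065073) + 1579727) - 973626 = (-1048915*(-1065073) + 1579727) - 973626 = (1117171045795 + 1579727) - 973626 = 1117172625522 - 973626 = 1117171651896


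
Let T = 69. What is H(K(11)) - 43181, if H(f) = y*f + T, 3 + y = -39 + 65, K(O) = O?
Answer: -42859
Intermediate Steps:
y = 23 (y = -3 + (-39 + 65) = -3 + 26 = 23)
H(f) = 69 + 23*f (H(f) = 23*f + 69 = 69 + 23*f)
H(K(11)) - 43181 = (69 + 23*11) - 43181 = (69 + 253) - 43181 = 322 - 43181 = -42859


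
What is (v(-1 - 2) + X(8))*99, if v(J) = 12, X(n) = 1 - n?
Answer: 495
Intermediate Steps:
(v(-1 - 2) + X(8))*99 = (12 + (1 - 1*8))*99 = (12 + (1 - 8))*99 = (12 - 7)*99 = 5*99 = 495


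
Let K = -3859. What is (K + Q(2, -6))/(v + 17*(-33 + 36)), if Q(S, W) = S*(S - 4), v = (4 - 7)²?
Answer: -3863/60 ≈ -64.383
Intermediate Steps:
v = 9 (v = (-3)² = 9)
Q(S, W) = S*(-4 + S)
(K + Q(2, -6))/(v + 17*(-33 + 36)) = (-3859 + 2*(-4 + 2))/(9 + 17*(-33 + 36)) = (-3859 + 2*(-2))/(9 + 17*3) = (-3859 - 4)/(9 + 51) = -3863/60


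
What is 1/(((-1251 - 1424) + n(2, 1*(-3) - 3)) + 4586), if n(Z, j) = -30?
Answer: 1/1881 ≈ 0.00053163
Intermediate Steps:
1/(((-1251 - 1424) + n(2, 1*(-3) - 3)) + 4586) = 1/(((-1251 - 1424) - 30) + 4586) = 1/((-2675 - 30) + 4586) = 1/(-2705 + 4586) = 1/1881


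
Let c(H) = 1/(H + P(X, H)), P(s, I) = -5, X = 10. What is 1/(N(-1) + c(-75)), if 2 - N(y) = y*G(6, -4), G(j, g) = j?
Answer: 80/639 ≈ 0.12520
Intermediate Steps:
N(y) = 2 - 6*y (N(y) = 2 - y*6 = 2 - 6*y)
c(H) = 1/(-5 + H) (c(H) = 1/(H - 5) = 1/(-5 + H))
1/(N(-1) + c(-75)) = 1/((2 - 6*(-1)) + 1/(-5 - 75)) = 1/((2 + 6) + 1/(-80)) = 1/(8 - 1/80) = 1/(639/80) = 80/639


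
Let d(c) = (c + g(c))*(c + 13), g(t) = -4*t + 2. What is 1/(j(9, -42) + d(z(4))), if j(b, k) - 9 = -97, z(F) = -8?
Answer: 1/42 ≈ 0.023810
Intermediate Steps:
g(t) = 2 - 4*t
j(b, k) = -88 (j(b, k) = 9 - 97 = -88)
d(c) = (2 - 3*c)*(13 + c) (d(c) = (c + (2 - 4*c))*(c + 13) = (2 - 3*c)*(13 + c))
1/(j(9, -42) + d(z(4))) = 1/(-88 + (26 - 37*(-8) - 3*(-8)²)) = 1/(-88 + (26 + 296 - 3*64)) = 1/(-88 + (26 + 296 - 192)) = 1/(-88 + 130) = 1/42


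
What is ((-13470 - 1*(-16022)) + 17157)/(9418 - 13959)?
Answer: -19709/4541 ≈ -4.3402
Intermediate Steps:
((-13470 - 1*(-16022)) + 17157)/(9418 - 13959) = ((-13470 + 16022) + 17157)/(-4541) = (2552 + 17157)*(-1/4541) = 19709*(-1/4541) = -19709/4541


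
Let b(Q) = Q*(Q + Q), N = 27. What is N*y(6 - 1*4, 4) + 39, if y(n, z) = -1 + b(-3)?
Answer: 498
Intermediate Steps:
b(Q) = 2*Q² (b(Q) = Q*(2*Q) = 2*Q²)
y(n, z) = 17 (y(n, z) = -1 + 2*(-3)² = -1 + 2*9 = -1 + 18 = 17)
N*y(6 - 1*4, 4) + 39 = 27*17 + 39 = 459 + 39 = 498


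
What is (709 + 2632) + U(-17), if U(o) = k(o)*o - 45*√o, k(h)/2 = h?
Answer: 3919 - 45*I*√17 ≈ 3919.0 - 185.54*I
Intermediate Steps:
k(h) = 2*h
U(o) = -45*√o + 2*o² (U(o) = (2*o)*o - 45*√o = 2*o² - 45*√o = -45*√o + 2*o²)
(709 + 2632) + U(-17) = (709 + 2632) + (-45*I*√17 + 2*(-17)²) = 3341 + (-45*I*√17 + 2*289) = 3341 + (-45*I*√17 + 578) = 3341 + (578 - 45*I*√17) = 3919 - 45*I*√17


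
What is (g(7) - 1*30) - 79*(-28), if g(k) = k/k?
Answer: 2183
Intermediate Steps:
g(k) = 1
(g(7) - 1*30) - 79*(-28) = (1 - 1*30) - 79*(-28) = (1 - 30) + 2212 = -29 + 2212 = 2183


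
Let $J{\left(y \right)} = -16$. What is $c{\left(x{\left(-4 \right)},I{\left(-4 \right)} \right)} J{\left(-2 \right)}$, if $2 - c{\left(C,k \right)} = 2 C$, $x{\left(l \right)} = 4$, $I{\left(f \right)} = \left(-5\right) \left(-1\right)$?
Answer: $96$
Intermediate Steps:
$I{\left(f \right)} = 5$
$c{\left(C,k \right)} = 2 - 2 C$
$c{\left(x{\left(-4 \right)},I{\left(-4 \right)} \right)} J{\left(-2 \right)} = \left(2 - 8\right) \left(-16\right) = \left(-6\right) \left(-16\right) = 96$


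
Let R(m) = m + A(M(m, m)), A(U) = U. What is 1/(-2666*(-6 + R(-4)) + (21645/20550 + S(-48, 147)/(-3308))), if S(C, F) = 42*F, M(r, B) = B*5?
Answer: 566495/45307809483 ≈ 1.2503e-5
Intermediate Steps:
M(r, B) = 5*B
R(m) = 6*m (R(m) = m + 5*m = 6*m)
1/(-2666*(-6 + R(-4)) + (21645/20550 + S(-48, 147)/(-3308))) = 1/(-2666*(-6 + 6*(-4)) + (21645/20550 + (42*147)/(-3308))) = 1/(-2666*(-6 - 24) + (21645*(1/20550) + 6174*(-1/3308))) = 1/(-2666*(-30) + (1443/1370 - 3087/1654)) = 1/(79980 - 460617/566495) = 1/(45307809483/566495) = 566495/45307809483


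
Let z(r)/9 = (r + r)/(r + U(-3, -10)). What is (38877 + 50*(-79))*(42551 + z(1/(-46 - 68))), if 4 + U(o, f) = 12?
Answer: 1353908237161/911 ≈ 1.4862e+9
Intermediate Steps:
U(o, f) = 8 (U(o, f) = -4 + 12 = 8)
z(r) = 18*r/(8 + r) (z(r) = 9*((r + r)/(r + 8)) = 9*((2*r)/(8 + r)) = 9*(2*r/(8 + r)) = 18*r/(8 + r))
(38877 + 50*(-79))*(42551 + z(1/(-46 - 68))) = (38877 + 50*(-79))*(42551 + 18/((-46 - 68)*(8 + 1/(-46 - 68)))) = (38877 - 3950)*(42551 + 18/(-114*(8 + 1/(-114)))) = 34927*(42551 + 18*(-1/114)/(8 - 1/114)) = 34927*(42551 + 18*(-1/114)/(911/114)) = 34927*(42551 + 18*(-1/114)*(114/911)) = 34927*(42551 - 18/911) = 34927*(38763943/911) = 1353908237161/911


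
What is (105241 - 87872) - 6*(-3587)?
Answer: 38891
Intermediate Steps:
(105241 - 87872) - 6*(-3587) = 17369 + 21522 = 38891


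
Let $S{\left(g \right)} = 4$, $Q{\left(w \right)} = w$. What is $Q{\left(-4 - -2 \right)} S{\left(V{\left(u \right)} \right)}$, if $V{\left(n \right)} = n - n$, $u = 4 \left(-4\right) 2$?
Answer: $-8$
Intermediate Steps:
$u = -32$ ($u = \left(-16\right) 2 = -32$)
$V{\left(n \right)} = 0$
$Q{\left(-4 - -2 \right)} S{\left(V{\left(u \right)} \right)} = \left(-4 - -2\right) 4 = \left(-4 + 2\right) 4 = \left(-2\right) 4 = -8$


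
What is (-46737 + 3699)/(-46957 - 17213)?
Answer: 2391/3565 ≈ 0.67069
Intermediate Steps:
(-46737 + 3699)/(-46957 - 17213) = -43038/(-64170) = -43038*(-1/64170) = 2391/3565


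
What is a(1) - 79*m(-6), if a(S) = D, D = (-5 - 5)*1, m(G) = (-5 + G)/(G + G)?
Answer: -989/12 ≈ -82.417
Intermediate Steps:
m(G) = (-5 + G)/(2*G) (m(G) = (-5 + G)/((2*G)) = (-5 + G)*(1/(2*G)) = (-5 + G)/(2*G))
D = -10 (D = -10*1 = -10)
a(S) = -10
a(1) - 79*m(-6) = -10 - 79*(-5 - 6)/(2*(-6)) = -10 - 79*(-1)*(-11)/(2*6) = -10 - 79*11/12 = -10 - 869/12 = -989/12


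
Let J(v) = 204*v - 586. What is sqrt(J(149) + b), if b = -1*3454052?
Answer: I*sqrt(3424242) ≈ 1850.5*I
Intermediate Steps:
J(v) = -586 + 204*v
b = -3454052
sqrt(J(149) + b) = sqrt((-586 + 204*149) - 3454052) = sqrt((-586 + 30396) - 3454052) = sqrt(29810 - 3454052) = sqrt(-3424242) = I*sqrt(3424242)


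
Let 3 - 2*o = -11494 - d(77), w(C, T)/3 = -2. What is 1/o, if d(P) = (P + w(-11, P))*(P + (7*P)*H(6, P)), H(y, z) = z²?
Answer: 2/226913865 ≈ 8.8139e-9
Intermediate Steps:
w(C, T) = -6 (w(C, T) = 3*(-2) = -6)
d(P) = (-6 + P)*(P + 7*P³) (d(P) = (P - 6)*(P + (7*P)*P²) = (-6 + P)*(P + 7*P³))
o = 226913865/2 (o = 3/2 - (-11494 - 77*(-6 + 77 - 42*77² + 7*77³))/2 = 3/2 - (-11494 - 77*(-6 + 77 - 42*5929 + 7*456533))/2 = 3/2 - (-11494 - 77*(-6 + 77 - 249018 + 3195731))/2 = 3/2 - (-11494 - 77*2946784)/2 = 3/2 - (-11494 - 1*226902368)/2 = 3/2 - (-11494 - 226902368)/2 = 3/2 - ½*(-226913862) = 3/2 + 113456931 = 226913865/2 ≈ 1.1346e+8)
1/o = 1/(226913865/2) = 2/226913865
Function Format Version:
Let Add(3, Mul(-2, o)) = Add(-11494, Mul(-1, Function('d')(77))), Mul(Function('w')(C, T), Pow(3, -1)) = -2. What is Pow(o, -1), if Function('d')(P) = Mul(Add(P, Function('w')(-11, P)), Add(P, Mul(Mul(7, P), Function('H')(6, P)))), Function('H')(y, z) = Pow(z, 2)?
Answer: Rational(2, 226913865) ≈ 8.8139e-9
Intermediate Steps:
Function('w')(C, T) = -6 (Function('w')(C, T) = Mul(3, -2) = -6)
Function('d')(P) = Mul(Add(-6, P), Add(P, Mul(7, Pow(P, 3)))) (Function('d')(P) = Mul(Add(P, -6), Add(P, Mul(Mul(7, P), Pow(P, 2)))) = Mul(Add(-6, P), Add(P, Mul(7, Pow(P, 3)))))
o = Rational(226913865, 2) (o = Add(Rational(3, 2), Mul(Rational(-1, 2), Add(-11494, Mul(-1, Mul(77, Add(-6, 77, Mul(-42, Pow(77, 2)), Mul(7, Pow(77, 3)))))))) = Add(Rational(3, 2), Mul(Rational(-1, 2), Add(-11494, Mul(-1, Mul(77, Add(-6, 77, Mul(-42, 5929), Mul(7, 456533))))))) = Add(Rational(3, 2), Mul(Rational(-1, 2), Add(-11494, Mul(-1, Mul(77, Add(-6, 77, -249018, 3195731)))))) = Add(Rational(3, 2), Mul(Rational(-1, 2), Add(-11494, Mul(-1, Mul(77, 2946784))))) = Add(Rational(3, 2), Mul(Rational(-1, 2), Add(-11494, Mul(-1, 226902368)))) = Add(Rational(3, 2), Mul(Rational(-1, 2), Add(-11494, -226902368))) = Add(Rational(3, 2), Mul(Rational(-1, 2), -226913862)) = Add(Rational(3, 2), 113456931) = Rational(226913865, 2) ≈ 1.1346e+8)
Pow(o, -1) = Pow(Rational(226913865, 2), -1) = Rational(2, 226913865)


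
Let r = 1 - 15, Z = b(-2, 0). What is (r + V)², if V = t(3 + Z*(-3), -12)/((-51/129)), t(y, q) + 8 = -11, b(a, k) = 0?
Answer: 335241/289 ≈ 1160.0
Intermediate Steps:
Z = 0
t(y, q) = -19 (t(y, q) = -8 - 11 = -19)
r = -14
V = 817/17 (V = -19/((-51/129)) = -19/((-51*1/129)) = -19/(-17/43) = -19*(-43/17) = 817/17 ≈ 48.059)
(r + V)² = (-14 + 817/17)² = (579/17)² = 335241/289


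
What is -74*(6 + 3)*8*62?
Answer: -330336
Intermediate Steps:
-74*(6 + 3)*8*62 = -666*8*62 = -74*72*62 = -5328*62 = -330336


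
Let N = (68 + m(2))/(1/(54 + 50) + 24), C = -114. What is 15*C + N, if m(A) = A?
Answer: -4262590/2497 ≈ -1707.1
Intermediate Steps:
N = 7280/2497 (N = (68 + 2)/(1/(54 + 50) + 24) = 70/(1/104 + 24) = 70/(2497/104) = 70*(104/2497) = 7280/2497 ≈ 2.9155)
15*C + N = 15*(-114) + 7280/2497 = -1710 + 7280/2497 = -4262590/2497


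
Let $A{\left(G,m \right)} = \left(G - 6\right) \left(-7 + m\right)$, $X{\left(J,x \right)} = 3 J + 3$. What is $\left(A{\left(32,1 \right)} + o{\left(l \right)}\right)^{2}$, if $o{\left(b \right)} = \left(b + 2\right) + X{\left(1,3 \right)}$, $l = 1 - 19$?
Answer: $27556$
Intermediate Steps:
$X{\left(J,x \right)} = 3 + 3 J$
$l = -18$ ($l = 1 - 19 = -18$)
$A{\left(G,m \right)} = \left(-7 + m\right) \left(-6 + G\right)$ ($A{\left(G,m \right)} = \left(-6 + G\right) \left(-7 + m\right) = \left(-7 + m\right) \left(-6 + G\right)$)
$o{\left(b \right)} = 8 + b$ ($o{\left(b \right)} = \left(b + 2\right) + \left(3 + 3 \cdot 1\right) = \left(2 + b\right) + \left(3 + 3\right) = \left(2 + b\right) + 6 = 8 + b$)
$\left(A{\left(32,1 \right)} + o{\left(l \right)}\right)^{2} = \left(\left(42 - 224 - 6 + 32 \cdot 1\right) + \left(8 - 18\right)\right)^{2} = \left(\left(42 - 224 - 6 + 32\right) - 10\right)^{2} = \left(-156 - 10\right)^{2} = \left(-166\right)^{2} = 27556$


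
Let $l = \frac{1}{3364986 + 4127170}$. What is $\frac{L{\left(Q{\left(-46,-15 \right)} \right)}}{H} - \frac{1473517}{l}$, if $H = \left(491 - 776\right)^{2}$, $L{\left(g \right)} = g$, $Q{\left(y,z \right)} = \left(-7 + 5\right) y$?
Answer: $- \frac{896709317172158608}{81225} \approx -1.104 \cdot 10^{13}$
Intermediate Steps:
$Q{\left(y,z \right)} = - 2 y$
$H = 81225$ ($H = \left(-285\right)^{2} = 81225$)
$l = \frac{1}{7492156} \approx 1.3347 \cdot 10^{-7}$
$\frac{L{\left(Q{\left(-46,-15 \right)} \right)}}{H} - \frac{1473517}{l} = \frac{\left(-2\right) \left(-46\right)}{81225} - 1473517 \frac{1}{\frac{1}{7492156}} = 92 \cdot \frac{1}{81225} - 11039819232652 = \frac{92}{81225} - 11039819232652 = - \frac{896709317172158608}{81225}$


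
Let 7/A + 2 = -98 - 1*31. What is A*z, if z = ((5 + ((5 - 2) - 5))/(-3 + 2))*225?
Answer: 4725/131 ≈ 36.069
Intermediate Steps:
z = -675 (z = ((5 + (3 - 5))/(-1))*225 = ((5 - 2)*(-1))*225 = (3*(-1))*225 = -3*225 = -675)
A = -7/131 (A = 7/(-2 + (-98 - 1*31)) = 7/(-2 + (-98 - 31)) = 7/(-2 - 129) = 7/(-131) = 7*(-1/131) = -7/131 ≈ -0.053435)
A*z = -7/131*(-675) = 4725/131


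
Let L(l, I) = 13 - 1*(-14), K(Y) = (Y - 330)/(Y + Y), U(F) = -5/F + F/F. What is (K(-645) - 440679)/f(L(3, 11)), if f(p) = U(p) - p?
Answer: 146179269/8686 ≈ 16829.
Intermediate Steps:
U(F) = 1 - 5/F (U(F) = -5/F + 1 = 1 - 5/F)
K(Y) = (-330 + Y)/(2*Y) (K(Y) = (-330 + Y)/((2*Y)) = (-330 + Y)*(1/(2*Y)) = (-330 + Y)/(2*Y))
L(l, I) = 27 (L(l, I) = 13 + 14 = 27)
f(p) = -p + (-5 + p)/p (f(p) = (-5 + p)/p - p = -p + (-5 + p)/p)
(K(-645) - 440679)/f(L(3, 11)) = ((1/2)*(-330 - 645)/(-645) - 440679)/(1 - 1*27 - 5/27) = ((1/2)*(-1/645)*(-975) - 440679)/(1 - 27 - 5*1/27) = (65/86 - 440679)/(1 - 27 - 5/27) = -37898329/(86*(-707/27)) = -37898329/86*(-27/707) = 146179269/8686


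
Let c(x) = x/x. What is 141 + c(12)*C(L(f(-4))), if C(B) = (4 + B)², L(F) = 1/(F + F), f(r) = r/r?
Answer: 645/4 ≈ 161.25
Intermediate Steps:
c(x) = 1
f(r) = 1
L(F) = 1/(2*F)
141 + c(12)*C(L(f(-4))) = 141 + 1*(4 + (½)/1)² = 141 + 1*(4 + (½)*1)² = 141 + 1*(4 + ½)² = 141 + 1*(9/2)² = 141 + 1*(81/4) = 141 + 81/4 = 645/4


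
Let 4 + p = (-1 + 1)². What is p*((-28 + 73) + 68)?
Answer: -452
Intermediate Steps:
p = -4 (p = -4 + (-1 + 1)² = -4 + 0² = -4 + 0 = -4)
p*((-28 + 73) + 68) = -4*((-28 + 73) + 68) = -4*(45 + 68) = -4*113 = -452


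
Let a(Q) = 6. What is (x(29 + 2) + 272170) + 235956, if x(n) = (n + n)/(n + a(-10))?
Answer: 18800724/37 ≈ 5.0813e+5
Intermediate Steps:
x(n) = 2*n/(6 + n) (x(n) = (n + n)/(n + 6) = (2*n)/(6 + n) = 2*n/(6 + n))
(x(29 + 2) + 272170) + 235956 = (2*(29 + 2)/(6 + (29 + 2)) + 272170) + 235956 = (2*31/(6 + 31) + 272170) + 235956 = (2*31/37 + 272170) + 235956 = (2*31*(1/37) + 272170) + 235956 = (62/37 + 272170) + 235956 = 10070352/37 + 235956 = 18800724/37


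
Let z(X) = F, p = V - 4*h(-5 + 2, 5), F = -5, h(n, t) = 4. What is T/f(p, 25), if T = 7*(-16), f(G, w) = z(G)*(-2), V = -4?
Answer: -56/5 ≈ -11.200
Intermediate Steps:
p = -20 (p = -4 - 4*4 = -4 - 16 = -20)
z(X) = -5
f(G, w) = 10 (f(G, w) = -5*(-2) = 10)
T = -112
T/f(p, 25) = -112/10 = -112*⅒ = -56/5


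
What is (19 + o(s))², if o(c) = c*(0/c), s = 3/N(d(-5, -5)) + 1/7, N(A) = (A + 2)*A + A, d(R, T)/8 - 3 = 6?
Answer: 361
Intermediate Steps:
d(R, T) = 72 (d(R, T) = 24 + 8*6 = 24 + 48 = 72)
N(A) = A + A*(2 + A) (N(A) = (2 + A)*A + A = A*(2 + A) + A = A + A*(2 + A))
s = 1807/12600 (s = 3/((72*(3 + 72))) + 1/7 = 3/((72*75)) + 1*(⅐) = 3/5400 + ⅐ = 3*(1/5400) + ⅐ = 1/1800 + ⅐ = 1807/12600 ≈ 0.14341)
o(c) = 0 (o(c) = c*0 = 0)
(19 + o(s))² = (19 + 0)² = 19² = 361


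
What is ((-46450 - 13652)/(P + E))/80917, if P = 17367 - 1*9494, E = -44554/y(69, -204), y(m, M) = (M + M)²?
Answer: -714629952/7574562446929 ≈ -9.4346e-5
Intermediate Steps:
y(m, M) = 4*M² (y(m, M) = (2*M)² = 4*M²)
E = -22277/83232 (E = -44554/(4*(-204)²) = -44554/(4*41616) = -44554/166464 = -44554*1/166464 = -22277/83232 ≈ -0.26765)
P = 7873 (P = 17367 - 9494 = 7873)
((-46450 - 13652)/(P + E))/80917 = ((-46450 - 13652)/(7873 - 22277/83232))/80917 = -60102/655263259/83232*(1/80917) = -60102*83232/655263259*(1/80917) = -714629952/93609037*1/80917 = -714629952/7574562446929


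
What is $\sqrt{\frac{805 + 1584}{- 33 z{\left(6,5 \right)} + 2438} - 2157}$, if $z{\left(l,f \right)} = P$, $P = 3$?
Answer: $\frac{i \sqrt{11795188726}}{2339} \approx 46.432 i$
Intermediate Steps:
$z{\left(l,f \right)} = 3$
$\sqrt{\frac{805 + 1584}{- 33 z{\left(6,5 \right)} + 2438} - 2157} = \sqrt{\frac{805 + 1584}{\left(-33\right) 3 + 2438} - 2157} = \sqrt{\frac{2389}{-99 + 2438} - 2157} = \sqrt{\frac{2389}{2339} - 2157} = \sqrt{- \frac{5042834}{2339}} = \frac{i \sqrt{11795188726}}{2339}$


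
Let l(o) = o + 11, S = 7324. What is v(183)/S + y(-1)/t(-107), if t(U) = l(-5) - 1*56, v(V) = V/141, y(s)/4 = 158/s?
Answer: 108777573/8605700 ≈ 12.640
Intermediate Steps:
l(o) = 11 + o
y(s) = 632/s (y(s) = 4*(158/s) = 632/s)
v(V) = V/141 (v(V) = V*(1/141) = V/141)
t(U) = -50 (t(U) = (11 - 5) - 1*56 = 6 - 56 = -50)
v(183)/S + y(-1)/t(-107) = ((1/141)*183)/7324 + (632/(-1))/(-50) = (61/47)*(1/7324) + (632*(-1))*(-1/50) = 61/344228 - 632*(-1/50) = 61/344228 + 316/25 = 108777573/8605700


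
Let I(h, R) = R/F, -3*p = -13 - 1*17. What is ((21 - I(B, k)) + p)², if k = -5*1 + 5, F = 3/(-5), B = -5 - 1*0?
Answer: 961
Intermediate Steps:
p = 10 (p = -(-13 - 1*17)/3 = -(-13 - 17)/3 = -⅓*(-30) = 10)
B = -5 (B = -5 + 0 = -5)
F = -⅗ (F = 3*(-⅕) = -⅗ ≈ -0.60000)
k = 0 (k = -5 + 5 = 0)
I(h, R) = -5*R/3 (I(h, R) = R/(-⅗) = R*(-5/3) = -5*R/3)
((21 - I(B, k)) + p)² = ((21 - (-5)*0/3) + 10)² = ((21 - 1*0) + 10)² = ((21 + 0) + 10)² = (21 + 10)² = 31² = 961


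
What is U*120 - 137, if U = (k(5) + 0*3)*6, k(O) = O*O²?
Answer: 89863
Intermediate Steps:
k(O) = O³
U = 750 (U = (5³ + 0*3)*6 = (125 + 0)*6 = 125*6 = 750)
U*120 - 137 = 750*120 - 137 = 90000 - 137 = 89863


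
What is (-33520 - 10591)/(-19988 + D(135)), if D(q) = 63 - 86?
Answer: 44111/20011 ≈ 2.2043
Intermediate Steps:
D(q) = -23
(-33520 - 10591)/(-19988 + D(135)) = (-33520 - 10591)/(-19988 - 23) = -44111/(-20011) = -44111*(-1/20011) = 44111/20011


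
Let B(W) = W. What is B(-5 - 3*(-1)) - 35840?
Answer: -35842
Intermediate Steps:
B(-5 - 3*(-1)) - 35840 = (-5 - 3*(-1)) - 35840 = (-5 + 3) - 35840 = -2 - 35840 = -35842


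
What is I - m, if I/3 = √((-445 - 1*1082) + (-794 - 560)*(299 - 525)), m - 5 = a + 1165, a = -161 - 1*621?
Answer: -388 + 3*√304477 ≈ 1267.4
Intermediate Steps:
a = -782 (a = -161 - 621 = -782)
m = 388 (m = 5 + (-782 + 1165) = 5 + 383 = 388)
I = 3*√304477 (I = 3*√((-445 - 1*1082) + (-794 - 560)*(299 - 525)) = 3*√((-445 - 1082) - 1354*(-226)) = 3*√(-1527 + 306004) = 3*√304477 ≈ 1655.4)
I - m = 3*√304477 - 1*388 = 3*√304477 - 388 = -388 + 3*√304477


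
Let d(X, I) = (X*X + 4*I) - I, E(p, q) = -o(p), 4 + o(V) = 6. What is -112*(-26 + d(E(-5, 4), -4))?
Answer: 3808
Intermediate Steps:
o(V) = 2 (o(V) = -4 + 6 = 2)
E(p, q) = -2 (E(p, q) = -1*2 = -2)
d(X, I) = X² + 3*I (d(X, I) = (X² + 4*I) - I = X² + 3*I)
-112*(-26 + d(E(-5, 4), -4)) = -112*(-26 + ((-2)² + 3*(-4))) = -112*(-26 + (4 - 12)) = -112*(-26 - 8) = -112*(-34) = 3808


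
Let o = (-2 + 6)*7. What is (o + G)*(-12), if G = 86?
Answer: -1368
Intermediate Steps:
o = 28 (o = 4*7 = 28)
(o + G)*(-12) = (28 + 86)*(-12) = 114*(-12) = -1368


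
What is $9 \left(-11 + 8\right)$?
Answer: $-27$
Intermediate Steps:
$9 \left(-11 + 8\right) = 9 \left(-3\right) = -27$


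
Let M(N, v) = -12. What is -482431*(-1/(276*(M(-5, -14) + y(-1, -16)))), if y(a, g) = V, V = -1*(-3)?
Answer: -482431/2484 ≈ -194.22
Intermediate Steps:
V = 3
y(a, g) = 3
-482431*(-1/(276*(M(-5, -14) + y(-1, -16)))) = -482431*(-1/(276*(-12 + 3))) = -482431/((-276*(-9))) = -482431/2484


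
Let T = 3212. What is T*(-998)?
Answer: -3205576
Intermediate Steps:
T*(-998) = 3212*(-998) = -3205576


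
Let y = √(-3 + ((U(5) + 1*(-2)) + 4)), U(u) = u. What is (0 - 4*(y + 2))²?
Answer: 256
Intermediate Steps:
y = 2 (y = √(-3 + ((5 + 1*(-2)) + 4)) = √(-3 + ((5 - 2) + 4)) = √(-3 + (3 + 4)) = √(-3 + 7) = √4 = 2)
(0 - 4*(y + 2))² = (0 - 4*(2 + 2))² = (0 - 4*4)² = (0 - 16)² = (-16)² = 256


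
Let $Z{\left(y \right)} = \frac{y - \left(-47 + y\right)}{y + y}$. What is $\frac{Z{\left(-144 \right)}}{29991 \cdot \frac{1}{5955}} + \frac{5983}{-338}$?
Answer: $- \frac{663746323}{37428768} \approx -17.734$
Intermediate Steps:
$Z{\left(y \right)} = \frac{47}{2 y}$
$\frac{Z{\left(-144 \right)}}{29991 \cdot \frac{1}{5955}} + \frac{5983}{-338} = \frac{\frac{47}{2} \frac{1}{-144}}{29991 \cdot \frac{1}{5955}} + \frac{5983}{-338} = \frac{\frac{47}{2} \left(- \frac{1}{144}\right)}{29991 \cdot \frac{1}{5955}} + 5983 \left(- \frac{1}{338}\right) = - \frac{47}{288 \cdot \frac{9997}{1985}} - \frac{5983}{338} = \left(- \frac{47}{288}\right) \frac{1985}{9997} - \frac{5983}{338} = - \frac{93295}{2879136} - \frac{5983}{338} = - \frac{663746323}{37428768}$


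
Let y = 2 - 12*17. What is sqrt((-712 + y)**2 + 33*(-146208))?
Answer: 2*I*sqrt(997367) ≈ 1997.4*I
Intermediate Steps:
y = -202 (y = 2 - 204 = -202)
sqrt((-712 + y)**2 + 33*(-146208)) = sqrt((-712 - 202)**2 + 33*(-146208)) = sqrt((-914)**2 - 4824864) = sqrt(835396 - 4824864) = sqrt(-3989468) = 2*I*sqrt(997367)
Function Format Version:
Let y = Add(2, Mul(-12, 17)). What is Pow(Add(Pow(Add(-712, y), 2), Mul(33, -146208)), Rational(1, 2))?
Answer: Mul(2, I, Pow(997367, Rational(1, 2))) ≈ Mul(1997.4, I)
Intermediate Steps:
y = -202 (y = Add(2, -204) = -202)
Pow(Add(Pow(Add(-712, y), 2), Mul(33, -146208)), Rational(1, 2)) = Pow(Add(Pow(Add(-712, -202), 2), Mul(33, -146208)), Rational(1, 2)) = Pow(Add(Pow(-914, 2), -4824864), Rational(1, 2)) = Pow(Add(835396, -4824864), Rational(1, 2)) = Pow(-3989468, Rational(1, 2)) = Mul(2, I, Pow(997367, Rational(1, 2)))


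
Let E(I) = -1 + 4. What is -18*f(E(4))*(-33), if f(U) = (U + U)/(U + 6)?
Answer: 396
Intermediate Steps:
E(I) = 3
f(U) = 2*U/(6 + U) (f(U) = (2*U)/(6 + U) = 2*U/(6 + U))
-18*f(E(4))*(-33) = -36*3/(6 + 3)*(-33) = -36*3/9*(-33) = -18*2/3*(-33) = -12*(-33) = 396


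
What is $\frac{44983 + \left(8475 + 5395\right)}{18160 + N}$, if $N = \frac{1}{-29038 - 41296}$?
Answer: $\frac{4139366902}{1277265439} \approx 3.2408$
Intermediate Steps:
$N = - \frac{1}{70334}$ ($N = \frac{1}{-70334} = - \frac{1}{70334} \approx -1.4218 \cdot 10^{-5}$)
$\frac{44983 + \left(8475 + 5395\right)}{18160 + N} = \frac{44983 + \left(8475 + 5395\right)}{18160 - \frac{1}{70334}} = \frac{44983 + 13870}{\frac{1277265439}{70334}} = 58853 \cdot \frac{70334}{1277265439} = \frac{4139366902}{1277265439}$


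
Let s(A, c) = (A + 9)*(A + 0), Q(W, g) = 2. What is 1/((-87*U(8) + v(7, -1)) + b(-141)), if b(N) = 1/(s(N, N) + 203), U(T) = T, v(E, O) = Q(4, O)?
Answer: -18815/13057609 ≈ -0.0014409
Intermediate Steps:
v(E, O) = 2
s(A, c) = A*(9 + A) (s(A, c) = (9 + A)*A = A*(9 + A))
b(N) = 1/(203 + N*(9 + N)) (b(N) = 1/(N*(9 + N) + 203) = 1/(203 + N*(9 + N)))
1/((-87*U(8) + v(7, -1)) + b(-141)) = 1/((-87*8 + 2) + 1/(203 - 141*(9 - 141))) = 1/((-696 + 2) + 1/(203 - 141*(-132))) = 1/(-694 + 1/(203 + 18612)) = 1/(-694 + 1/18815) = 1/(-13057609/18815) = -18815/13057609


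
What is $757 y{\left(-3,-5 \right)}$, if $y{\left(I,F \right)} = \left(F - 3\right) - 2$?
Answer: $-7570$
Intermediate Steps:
$y{\left(I,F \right)} = -5 + F$ ($y{\left(I,F \right)} = \left(-3 + F\right) - 2 = -5 + F$)
$757 y{\left(-3,-5 \right)} = 757 \left(-5 - 5\right) = 757 \left(-10\right) = -7570$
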